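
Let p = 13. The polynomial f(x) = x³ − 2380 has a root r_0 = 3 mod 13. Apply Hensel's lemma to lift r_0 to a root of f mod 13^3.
r_2 = 1173 (mod 2197)

Hensel: r_{i+1} = r_i − f(r_i)/f′(r_i) mod 13^{i+2}, where f′(x) = 3x². Iterate:
  r_0 = 3 (mod 13)
  r_1 = 159 (mod 169)
  r_2 = 1173 (mod 2197)
Final: r = 1173 with f(r) ≡ 0 mod 13^3.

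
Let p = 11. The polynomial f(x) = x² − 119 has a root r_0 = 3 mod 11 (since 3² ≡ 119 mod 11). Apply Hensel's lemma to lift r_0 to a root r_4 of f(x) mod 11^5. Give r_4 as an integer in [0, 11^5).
r_4 = 6152 (mod 161051)

Hensel's recurrence: r_{i+1} = r_i − f(r_i)·(f′(r_i))^{-1} mod 11^{i+2}, with f′(x) = 2x. Iterate:
  r_0 = 3 (mod 11)
  r_1 = 102 (mod 121)
  r_2 = 828 (mod 1331)
  r_3 = 6152 (mod 14641)
  r_4 = 6152 (mod 161051)
Final: r_4 = 6152, and one checks f(r_4) ≡ 0 mod 11^5.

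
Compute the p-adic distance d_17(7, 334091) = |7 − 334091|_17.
d_17(7, 334091) = 1/83521

Step 1 — x − y = 7 − 334091 = -334084. Step 2 — v_17(-334084) = 4 (factor: -334084 = −(17^4 · 4); the sign does not affect v_p). Step 3 — |x − y|_17 = 17^{-4} = 1/83521.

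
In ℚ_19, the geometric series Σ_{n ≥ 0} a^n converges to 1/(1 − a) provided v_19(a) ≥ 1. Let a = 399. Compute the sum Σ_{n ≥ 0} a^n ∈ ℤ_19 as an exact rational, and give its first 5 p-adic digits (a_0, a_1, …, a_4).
Σ a^n = 1/(1 − a) = -1/398;  first 5 digits = (1, 2, 5, 12, 10)

v_19(a) = 1 ≥ 1, so the series converges in ℤ_19 to 1/(1 − a) = 1/(1 − 399) = -1/398. Expand this rational in ℤ_19: compute digits iteratively via d_i = x_i mod 19, x_{i+1} = (x_i − d_i)/19. The first 5 digits are (1, 2, 5, 12, 10).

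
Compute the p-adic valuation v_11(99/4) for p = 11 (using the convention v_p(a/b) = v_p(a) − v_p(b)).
v_11(99/4) = 1

Factor powers of 11 from the numerator and denominator of the reduced fraction: 99 = 11^1 · 9 and 4 = 11^0 · 4. Apply v_p(a/b) = v_p(a) − v_p(b): v_11(99/4) = 1 − 0 = 1.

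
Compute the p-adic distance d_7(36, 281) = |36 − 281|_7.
d_7(36, 281) = 1/49

Step 1 — x − y = 36 − 281 = -245. Step 2 — v_7(-245) = 2 (factor: -245 = −(7^2 · 5); the sign does not affect v_p). Step 3 — |x − y|_7 = 7^{-2} = 1/49.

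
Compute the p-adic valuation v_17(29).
v_17(29) = 0

v_17(n) is the largest exponent k such that 17^k divides n. Factor out: 29 = 17^0 · 29. (Sign doesn't affect v_p.) So v_17(29) = 0.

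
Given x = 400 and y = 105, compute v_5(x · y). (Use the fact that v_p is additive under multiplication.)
v_5(42000) = 3

v_p(x) = 2 (factor: 400 = 5^2 · 16); v_p(y) = 1 (factor: 105 = 5^1 · 21). Additivity: v_p(xy) = v_p(x) + v_p(y) = 2 + 1 = 3. (Direct check: xy = 42000 = 5^3 · (336).)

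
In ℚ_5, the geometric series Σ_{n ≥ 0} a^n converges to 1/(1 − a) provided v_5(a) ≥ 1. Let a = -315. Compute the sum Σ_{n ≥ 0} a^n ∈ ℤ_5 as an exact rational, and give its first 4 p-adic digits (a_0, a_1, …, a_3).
Σ a^n = 1/(1 − a) = 1/316;  first 4 digits = (1, 2, 1, 4)

v_5(a) = 1 ≥ 1, so the series converges in ℤ_5 to 1/(1 − a) = 1/(1 − (-315)) = 1/316. Expand this rational in ℤ_5: compute digits iteratively via d_i = x_i mod 5, x_{i+1} = (x_i − d_i)/5. The first 4 digits are (1, 2, 1, 4).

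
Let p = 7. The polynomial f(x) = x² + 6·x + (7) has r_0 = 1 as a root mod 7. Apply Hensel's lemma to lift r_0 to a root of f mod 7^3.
r_2 = 232 (mod 343)

Hensel: r_{i+1} = r_i − f(r_i)·(f′(r_i))^{-1} mod 7^{i+2}, f′(x) = 2x + 6. Iterate:
  r_0 = 1 (mod 7)
  r_1 = 36 (mod 49)
  r_2 = 232 (mod 343)
Final: r = 232 satisfies f(r) ≡ 0 mod 7^3.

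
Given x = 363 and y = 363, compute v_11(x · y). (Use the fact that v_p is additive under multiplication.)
v_11(131769) = 4

v_p(x) = 2 (factor: 363 = 11^2 · 3); v_p(y) = 2 (factor: 363 = 11^2 · 3). Additivity: v_p(xy) = v_p(x) + v_p(y) = 2 + 2 = 4. (Direct check: xy = 131769 = 11^4 · (9).)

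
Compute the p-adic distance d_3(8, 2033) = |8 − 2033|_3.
d_3(8, 2033) = 1/81

Step 1 — x − y = 8 − 2033 = -2025. Step 2 — v_3(-2025) = 4 (factor: -2025 = −(3^4 · 25); the sign does not affect v_p). Step 3 — |x − y|_3 = 3^{-4} = 1/81.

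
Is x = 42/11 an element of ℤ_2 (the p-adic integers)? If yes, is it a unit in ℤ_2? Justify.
x ∈ ℤ_2 but not a unit; v_2(x) = 1 > 0

ℤ_2 = {x ∈ ℚ_2 : v_2(x) ≥ 0} and ℤ_2^× = {x ∈ ℤ_2 : v_2(x) = 0}. Here v_2(42/11) = v_2(num) − v_2(den) = 1; compare against these criteria.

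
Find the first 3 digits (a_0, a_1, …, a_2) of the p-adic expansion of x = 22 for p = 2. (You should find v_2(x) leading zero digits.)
(a_0, …, a_2) = (0, 1, 1)

v_2(22) = 1, so a_0 = ... = a_0 = 0. Factor out: x = 2^1 · u with u = 11 a unit in ℤ_2. Expand u iteratively via a_{v+i} = u_i mod 2, u_{i+1} = (u_i − a_{v+i})/2:
  u_0 = 11;  a_1 = 1;  u_1 = (u_0 − 1)/2 = 5
  u_1 = 5;  a_2 = 1;  u_2 = (u_1 − 1)/2 = 2
Digits: (0, 1, 1).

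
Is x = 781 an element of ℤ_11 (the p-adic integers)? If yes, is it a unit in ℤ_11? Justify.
x ∈ ℤ_11 but not a unit; v_11(x) = 1 > 0

ℤ_11 = {x ∈ ℚ_11 : v_11(x) ≥ 0} and ℤ_11^× = {x ∈ ℤ_11 : v_11(x) = 0}. Here v_11(781) = v_11(num) − v_11(den) = 1; compare against these criteria.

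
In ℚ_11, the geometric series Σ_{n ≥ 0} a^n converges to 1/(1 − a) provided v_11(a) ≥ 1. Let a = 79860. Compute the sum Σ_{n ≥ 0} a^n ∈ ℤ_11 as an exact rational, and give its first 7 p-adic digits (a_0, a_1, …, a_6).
Σ a^n = 1/(1 − a) = -1/79859;  first 7 digits = (1, 0, 0, 5, 5, 0, 3)

v_11(a) = 3 ≥ 1, so the series converges in ℤ_11 to 1/(1 − a) = 1/(1 − 79860) = -1/79859. Expand this rational in ℤ_11: compute digits iteratively via d_i = x_i mod 11, x_{i+1} = (x_i − d_i)/11. The first 7 digits are (1, 0, 0, 5, 5, 0, 3).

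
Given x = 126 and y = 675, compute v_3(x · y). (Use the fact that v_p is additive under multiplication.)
v_3(85050) = 5

v_p(x) = 2 (factor: 126 = 3^2 · 14); v_p(y) = 3 (factor: 675 = 3^3 · 25). Additivity: v_p(xy) = v_p(x) + v_p(y) = 2 + 3 = 5. (Direct check: xy = 85050 = 3^5 · (350).)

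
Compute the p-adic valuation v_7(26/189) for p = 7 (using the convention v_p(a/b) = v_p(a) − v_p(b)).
v_7(26/189) = -1

Factor powers of 7 from the numerator and denominator of the reduced fraction: 26 = 7^0 · 26 and 189 = 7^1 · 27. Apply v_p(a/b) = v_p(a) − v_p(b): v_7(26/189) = 0 − 1 = -1.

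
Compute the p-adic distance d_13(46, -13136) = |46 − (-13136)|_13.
d_13(46, -13136) = 1/2197

Step 1 — x − y = 46 − (-13136) = 13182. Step 2 — v_13(13182) = 3 (factor: 13182 = (13^3 · 6); the sign does not affect v_p). Step 3 — |x − y|_13 = 13^{-3} = 1/2197.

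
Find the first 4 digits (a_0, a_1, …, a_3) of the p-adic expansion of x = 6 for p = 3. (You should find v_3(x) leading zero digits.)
(a_0, …, a_3) = (0, 2, 0, 0)

v_3(6) = 1, so a_0 = ... = a_0 = 0. Factor out: x = 3^1 · u with u = 2 a unit in ℤ_3. Expand u iteratively via a_{v+i} = u_i mod 3, u_{i+1} = (u_i − a_{v+i})/3:
  u_0 = 2;  a_1 = 2;  u_1 = (u_0 − 2)/3 = 0
  u_1 = 0;  a_2 = 0;  u_2 = (u_1 − 0)/3 = 0
  u_2 = 0;  a_3 = 0;  u_3 = (u_2 − 0)/3 = 0
Digits: (0, 2, 0, 0).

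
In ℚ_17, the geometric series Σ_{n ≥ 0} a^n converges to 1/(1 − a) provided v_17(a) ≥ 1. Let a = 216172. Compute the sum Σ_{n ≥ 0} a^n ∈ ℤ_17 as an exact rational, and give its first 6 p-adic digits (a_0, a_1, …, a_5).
Σ a^n = 1/(1 − a) = -1/216171;  first 6 digits = (1, 0, 0, 10, 2, 0)

v_17(a) = 3 ≥ 1, so the series converges in ℤ_17 to 1/(1 − a) = 1/(1 − 216172) = -1/216171. Expand this rational in ℤ_17: compute digits iteratively via d_i = x_i mod 17, x_{i+1} = (x_i − d_i)/17. The first 6 digits are (1, 0, 0, 10, 2, 0).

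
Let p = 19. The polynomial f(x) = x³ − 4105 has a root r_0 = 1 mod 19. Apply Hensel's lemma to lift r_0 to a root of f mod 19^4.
r_3 = 91619 (mod 130321)

Hensel: r_{i+1} = r_i − f(r_i)/f′(r_i) mod 19^{i+2}, where f′(x) = 3x². Iterate:
  r_0 = 1 (mod 19)
  r_1 = 286 (mod 361)
  r_2 = 2452 (mod 6859)
  r_3 = 91619 (mod 130321)
Final: r = 91619 with f(r) ≡ 0 mod 19^4.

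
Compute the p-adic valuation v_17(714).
v_17(714) = 1

v_17(n) is the largest exponent k such that 17^k divides n. Factor out: 714 = 17^1 · 42. (Sign doesn't affect v_p.) So v_17(714) = 1.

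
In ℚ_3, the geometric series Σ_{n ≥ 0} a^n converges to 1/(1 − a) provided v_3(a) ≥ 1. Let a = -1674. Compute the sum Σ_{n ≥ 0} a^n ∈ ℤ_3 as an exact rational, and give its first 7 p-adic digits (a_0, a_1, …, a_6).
Σ a^n = 1/(1 − a) = 1/1675;  first 7 digits = (1, 0, 0, 1, 0, 2, 1)

v_3(a) = 3 ≥ 1, so the series converges in ℤ_3 to 1/(1 − a) = 1/(1 − (-1674)) = 1/1675. Expand this rational in ℤ_3: compute digits iteratively via d_i = x_i mod 3, x_{i+1} = (x_i − d_i)/3. The first 7 digits are (1, 0, 0, 1, 0, 2, 1).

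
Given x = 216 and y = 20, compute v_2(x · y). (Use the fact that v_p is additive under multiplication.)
v_2(4320) = 5

v_p(x) = 3 (factor: 216 = 2^3 · 27); v_p(y) = 2 (factor: 20 = 2^2 · 5). Additivity: v_p(xy) = v_p(x) + v_p(y) = 3 + 2 = 5. (Direct check: xy = 4320 = 2^5 · (135).)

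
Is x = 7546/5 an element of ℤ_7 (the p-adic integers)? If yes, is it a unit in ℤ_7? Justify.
x ∈ ℤ_7 but not a unit; v_7(x) = 3 > 0

ℤ_7 = {x ∈ ℚ_7 : v_7(x) ≥ 0} and ℤ_7^× = {x ∈ ℤ_7 : v_7(x) = 0}. Here v_7(7546/5) = v_7(num) − v_7(den) = 3; compare against these criteria.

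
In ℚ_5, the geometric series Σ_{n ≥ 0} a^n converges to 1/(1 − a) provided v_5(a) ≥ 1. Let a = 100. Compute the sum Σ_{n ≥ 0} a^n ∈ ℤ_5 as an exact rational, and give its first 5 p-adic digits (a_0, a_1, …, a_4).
Σ a^n = 1/(1 − a) = -1/99;  first 5 digits = (1, 0, 4, 0, 1)

v_5(a) = 2 ≥ 1, so the series converges in ℤ_5 to 1/(1 − a) = 1/(1 − 100) = -1/99. Expand this rational in ℤ_5: compute digits iteratively via d_i = x_i mod 5, x_{i+1} = (x_i − d_i)/5. The first 5 digits are (1, 0, 4, 0, 1).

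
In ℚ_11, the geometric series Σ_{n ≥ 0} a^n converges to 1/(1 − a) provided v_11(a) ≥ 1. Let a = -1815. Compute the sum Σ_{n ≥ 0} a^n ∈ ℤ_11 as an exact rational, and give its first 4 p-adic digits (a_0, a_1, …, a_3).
Σ a^n = 1/(1 − a) = 1/1816;  first 4 digits = (1, 0, 7, 9)

v_11(a) = 2 ≥ 1, so the series converges in ℤ_11 to 1/(1 − a) = 1/(1 − (-1815)) = 1/1816. Expand this rational in ℤ_11: compute digits iteratively via d_i = x_i mod 11, x_{i+1} = (x_i − d_i)/11. The first 4 digits are (1, 0, 7, 9).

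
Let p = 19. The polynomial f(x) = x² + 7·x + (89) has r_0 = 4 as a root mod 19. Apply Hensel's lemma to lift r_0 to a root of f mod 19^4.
r_3 = 26300 (mod 130321)

Hensel: r_{i+1} = r_i − f(r_i)·(f′(r_i))^{-1} mod 19^{i+2}, f′(x) = 2x + 7. Iterate:
  r_0 = 4 (mod 19)
  r_1 = 308 (mod 361)
  r_2 = 5723 (mod 6859)
  r_3 = 26300 (mod 130321)
Final: r = 26300 satisfies f(r) ≡ 0 mod 19^4.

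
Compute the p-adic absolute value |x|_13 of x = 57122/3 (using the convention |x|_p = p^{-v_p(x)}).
|57122/3|_13 = 1/28561

Step 1 — compute v_13(x) by factoring powers of 13 out of the numerator and denominator: v_13(57122/3) = 4. Step 2 — apply |x|_p = p^{-v_p(x)} = 13^{-4} = 1/28561.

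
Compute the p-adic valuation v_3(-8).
v_3(-8) = 0

v_3(n) is the largest exponent k such that 3^k divides n. Factor out: -8 = -3^0 · 8. (Sign doesn't affect v_p.) So v_3(-8) = 0.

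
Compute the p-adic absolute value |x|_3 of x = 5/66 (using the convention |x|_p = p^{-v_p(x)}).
|5/66|_3 = 3

Step 1 — compute v_3(x) by factoring powers of 3 out of the numerator and denominator: v_3(5/66) = -1. Step 2 — apply |x|_p = p^{-v_p(x)} = 3^{1} = 3.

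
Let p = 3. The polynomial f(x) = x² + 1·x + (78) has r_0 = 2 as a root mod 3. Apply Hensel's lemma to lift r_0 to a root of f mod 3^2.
r_1 = 5 (mod 9)

Hensel: r_{i+1} = r_i − f(r_i)·(f′(r_i))^{-1} mod 3^{i+2}, f′(x) = 2x + 1. Iterate:
  r_0 = 2 (mod 3)
  r_1 = 5 (mod 9)
Final: r = 5 satisfies f(r) ≡ 0 mod 3^2.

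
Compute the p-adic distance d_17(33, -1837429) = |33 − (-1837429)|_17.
d_17(33, -1837429) = 1/83521

Step 1 — x − y = 33 − (-1837429) = 1837462. Step 2 — v_17(1837462) = 4 (factor: 1837462 = (17^4 · 22); the sign does not affect v_p). Step 3 — |x − y|_17 = 17^{-4} = 1/83521.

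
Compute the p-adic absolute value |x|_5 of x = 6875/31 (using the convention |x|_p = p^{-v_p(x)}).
|6875/31|_5 = 1/625

Step 1 — compute v_5(x) by factoring powers of 5 out of the numerator and denominator: v_5(6875/31) = 4. Step 2 — apply |x|_p = p^{-v_p(x)} = 5^{-4} = 1/625.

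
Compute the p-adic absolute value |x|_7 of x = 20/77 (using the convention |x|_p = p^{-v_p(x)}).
|20/77|_7 = 7

Step 1 — compute v_7(x) by factoring powers of 7 out of the numerator and denominator: v_7(20/77) = -1. Step 2 — apply |x|_p = p^{-v_p(x)} = 7^{1} = 7.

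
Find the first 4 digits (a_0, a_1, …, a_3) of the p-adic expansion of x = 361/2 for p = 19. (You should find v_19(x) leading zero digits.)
(a_0, …, a_3) = (0, 0, 10, 9)

v_19(361/2) = 2, so a_0 = ... = a_1 = 0. Factor out: x = 19^2 · u with u = 1/2 a unit in ℤ_19. Expand u iteratively via a_{v+i} = u_i mod 19, u_{i+1} = (u_i − a_{v+i})/19:
  u_0 = 1/2;  a_2 = 10;  u_1 = (u_0 − 10)/19 = -1/2
  u_1 = -1/2;  a_3 = 9;  u_2 = (u_1 − 9)/19 = -1/2
Digits: (0, 0, 10, 9).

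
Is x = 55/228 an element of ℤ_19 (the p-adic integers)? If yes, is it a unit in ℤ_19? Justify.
x ∉ ℤ_19 (v_19(x) = -1 < 0)

ℤ_19 = {x ∈ ℚ_19 : v_19(x) ≥ 0} and ℤ_19^× = {x ∈ ℤ_19 : v_19(x) = 0}. Here v_19(55/228) = v_19(num) − v_19(den) = -1; compare against these criteria.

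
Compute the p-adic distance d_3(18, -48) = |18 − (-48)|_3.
d_3(18, -48) = 1/3

Step 1 — x − y = 18 − (-48) = 66. Step 2 — v_3(66) = 1 (factor: 66 = (3^1 · 22); the sign does not affect v_p). Step 3 — |x − y|_3 = 3^{-1} = 1/3.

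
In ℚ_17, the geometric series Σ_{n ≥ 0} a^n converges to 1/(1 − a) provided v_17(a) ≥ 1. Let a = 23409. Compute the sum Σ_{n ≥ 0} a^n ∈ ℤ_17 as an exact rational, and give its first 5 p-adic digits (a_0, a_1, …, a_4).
Σ a^n = 1/(1 − a) = -1/23408;  first 5 digits = (1, 0, 13, 4, 16)

v_17(a) = 2 ≥ 1, so the series converges in ℤ_17 to 1/(1 − a) = 1/(1 − 23409) = -1/23408. Expand this rational in ℤ_17: compute digits iteratively via d_i = x_i mod 17, x_{i+1} = (x_i − d_i)/17. The first 5 digits are (1, 0, 13, 4, 16).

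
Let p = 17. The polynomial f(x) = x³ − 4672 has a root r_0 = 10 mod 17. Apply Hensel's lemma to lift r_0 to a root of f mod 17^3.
r_2 = 3444 (mod 4913)

Hensel: r_{i+1} = r_i − f(r_i)/f′(r_i) mod 17^{i+2}, where f′(x) = 3x². Iterate:
  r_0 = 10 (mod 17)
  r_1 = 265 (mod 289)
  r_2 = 3444 (mod 4913)
Final: r = 3444 with f(r) ≡ 0 mod 17^3.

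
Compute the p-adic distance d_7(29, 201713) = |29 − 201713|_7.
d_7(29, 201713) = 1/16807

Step 1 — x − y = 29 − 201713 = -201684. Step 2 — v_7(-201684) = 5 (factor: -201684 = −(7^5 · 12); the sign does not affect v_p). Step 3 — |x − y|_7 = 7^{-5} = 1/16807.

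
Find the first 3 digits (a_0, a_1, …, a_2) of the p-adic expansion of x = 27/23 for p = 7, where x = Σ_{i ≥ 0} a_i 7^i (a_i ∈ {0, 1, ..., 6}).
(a_0, …, a_2) = (3, 4, 0)

v_7(27/23) = 0 (numerator and denominator both coprime to 7), so x ∈ ℤ_7^×. Compute digits iteratively via a_i = x_i mod 7, x_{i+1} = (x_i − a_i)/7, with x_0 = x:
  x_0 = 27/23;  a_0 = 3;  x_1 = (x_0 − 3)/7 = -6/23
  x_1 = -6/23;  a_1 = 4;  x_2 = (x_1 − 4)/7 = -14/23
  x_2 = -14/23;  a_2 = 0;  x_3 = (x_2 − 0)/7 = -2/23
Digits: (3, 4, 0).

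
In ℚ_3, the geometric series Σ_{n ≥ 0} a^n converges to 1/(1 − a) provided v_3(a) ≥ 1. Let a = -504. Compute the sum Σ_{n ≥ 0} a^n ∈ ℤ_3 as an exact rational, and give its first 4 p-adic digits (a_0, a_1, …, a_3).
Σ a^n = 1/(1 − a) = 1/505;  first 4 digits = (1, 0, 1, 2)

v_3(a) = 2 ≥ 1, so the series converges in ℤ_3 to 1/(1 − a) = 1/(1 − (-504)) = 1/505. Expand this rational in ℤ_3: compute digits iteratively via d_i = x_i mod 3, x_{i+1} = (x_i − d_i)/3. The first 4 digits are (1, 0, 1, 2).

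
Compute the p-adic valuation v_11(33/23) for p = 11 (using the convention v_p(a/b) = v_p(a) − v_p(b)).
v_11(33/23) = 1

Factor powers of 11 from the numerator and denominator of the reduced fraction: 33 = 11^1 · 3 and 23 = 11^0 · 23. Apply v_p(a/b) = v_p(a) − v_p(b): v_11(33/23) = 1 − 0 = 1.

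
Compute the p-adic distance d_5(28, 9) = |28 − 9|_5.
d_5(28, 9) = 1

Step 1 — x − y = 28 − 9 = 19. Step 2 — v_5(19) = 0 (factor: 19 = (5^0 · 19); the sign does not affect v_p). Step 3 — |x − y|_5 = 5^{0} = 1.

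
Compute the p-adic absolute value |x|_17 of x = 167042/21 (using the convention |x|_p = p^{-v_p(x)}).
|167042/21|_17 = 1/83521

Step 1 — compute v_17(x) by factoring powers of 17 out of the numerator and denominator: v_17(167042/21) = 4. Step 2 — apply |x|_p = p^{-v_p(x)} = 17^{-4} = 1/83521.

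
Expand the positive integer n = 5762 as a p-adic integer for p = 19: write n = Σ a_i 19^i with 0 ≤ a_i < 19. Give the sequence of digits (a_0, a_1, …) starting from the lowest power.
(a_0, a_1, …) = (5, 18, 15)

Repeated division by 19 gives the digits low-to-high: 5762 = 5 + 18·19^1 + 15·19^2. Digit sequence: (5, 18, 15).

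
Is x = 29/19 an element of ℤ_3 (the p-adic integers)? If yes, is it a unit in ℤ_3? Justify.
x ∈ ℤ_3^× (unit); v_3(x) = 0

ℤ_3 = {x ∈ ℚ_3 : v_3(x) ≥ 0} and ℤ_3^× = {x ∈ ℤ_3 : v_3(x) = 0}. Here v_3(29/19) = v_3(num) − v_3(den) = 0; compare against these criteria.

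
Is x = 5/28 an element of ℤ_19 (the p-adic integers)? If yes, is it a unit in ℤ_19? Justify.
x ∈ ℤ_19^× (unit); v_19(x) = 0

ℤ_19 = {x ∈ ℚ_19 : v_19(x) ≥ 0} and ℤ_19^× = {x ∈ ℤ_19 : v_19(x) = 0}. Here v_19(5/28) = v_19(num) − v_19(den) = 0; compare against these criteria.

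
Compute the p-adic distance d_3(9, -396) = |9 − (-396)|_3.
d_3(9, -396) = 1/81

Step 1 — x − y = 9 − (-396) = 405. Step 2 — v_3(405) = 4 (factor: 405 = (3^4 · 5); the sign does not affect v_p). Step 3 — |x − y|_3 = 3^{-4} = 1/81.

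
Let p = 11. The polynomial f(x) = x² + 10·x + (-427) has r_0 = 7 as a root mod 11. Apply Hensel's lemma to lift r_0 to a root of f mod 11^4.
r_3 = 11898 (mod 14641)

Hensel: r_{i+1} = r_i − f(r_i)·(f′(r_i))^{-1} mod 11^{i+2}, f′(x) = 2x + 10. Iterate:
  r_0 = 7 (mod 11)
  r_1 = 40 (mod 121)
  r_2 = 1250 (mod 1331)
  r_3 = 11898 (mod 14641)
Final: r = 11898 satisfies f(r) ≡ 0 mod 11^4.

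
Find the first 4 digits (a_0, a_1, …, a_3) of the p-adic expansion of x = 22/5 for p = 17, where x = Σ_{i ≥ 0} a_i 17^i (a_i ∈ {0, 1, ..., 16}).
(a_0, …, a_3) = (1, 7, 3, 10)

v_17(22/5) = 0 (numerator and denominator both coprime to 17), so x ∈ ℤ_17^×. Compute digits iteratively via a_i = x_i mod 17, x_{i+1} = (x_i − a_i)/17, with x_0 = x:
  x_0 = 22/5;  a_0 = 1;  x_1 = (x_0 − 1)/17 = 1/5
  x_1 = 1/5;  a_1 = 7;  x_2 = (x_1 − 7)/17 = -2/5
  x_2 = -2/5;  a_2 = 3;  x_3 = (x_2 − 3)/17 = -1/5
  x_3 = -1/5;  a_3 = 10;  x_4 = (x_3 − 10)/17 = -3/5
Digits: (1, 7, 3, 10).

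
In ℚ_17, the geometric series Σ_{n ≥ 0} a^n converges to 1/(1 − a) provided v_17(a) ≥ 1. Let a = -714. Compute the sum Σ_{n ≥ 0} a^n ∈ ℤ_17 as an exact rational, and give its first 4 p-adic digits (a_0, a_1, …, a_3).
Σ a^n = 1/(1 − a) = 1/715;  first 4 digits = (1, 9, 10, 16)

v_17(a) = 1 ≥ 1, so the series converges in ℤ_17 to 1/(1 − a) = 1/(1 − (-714)) = 1/715. Expand this rational in ℤ_17: compute digits iteratively via d_i = x_i mod 17, x_{i+1} = (x_i − d_i)/17. The first 4 digits are (1, 9, 10, 16).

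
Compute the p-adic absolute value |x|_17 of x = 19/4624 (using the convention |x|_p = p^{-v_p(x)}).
|19/4624|_17 = 289

Step 1 — compute v_17(x) by factoring powers of 17 out of the numerator and denominator: v_17(19/4624) = -2. Step 2 — apply |x|_p = p^{-v_p(x)} = 17^{2} = 289.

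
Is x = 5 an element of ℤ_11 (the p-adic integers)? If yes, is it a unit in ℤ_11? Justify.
x ∈ ℤ_11^× (unit); v_11(x) = 0

ℤ_11 = {x ∈ ℚ_11 : v_11(x) ≥ 0} and ℤ_11^× = {x ∈ ℤ_11 : v_11(x) = 0}. Here v_11(5) = v_11(num) − v_11(den) = 0; compare against these criteria.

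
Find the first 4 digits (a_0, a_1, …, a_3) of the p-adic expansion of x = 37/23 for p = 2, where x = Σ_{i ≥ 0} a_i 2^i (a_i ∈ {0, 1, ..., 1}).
(a_0, …, a_3) = (1, 1, 0, 0)

v_2(37/23) = 0 (numerator and denominator both coprime to 2), so x ∈ ℤ_2^×. Compute digits iteratively via a_i = x_i mod 2, x_{i+1} = (x_i − a_i)/2, with x_0 = x:
  x_0 = 37/23;  a_0 = 1;  x_1 = (x_0 − 1)/2 = 7/23
  x_1 = 7/23;  a_1 = 1;  x_2 = (x_1 − 1)/2 = -8/23
  x_2 = -8/23;  a_2 = 0;  x_3 = (x_2 − 0)/2 = -4/23
  x_3 = -4/23;  a_3 = 0;  x_4 = (x_3 − 0)/2 = -2/23
Digits: (1, 1, 0, 0).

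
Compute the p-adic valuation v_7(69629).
v_7(69629) = 4

v_7(n) is the largest exponent k such that 7^k divides n. Factor out: 69629 = 7^4 · 29. (Sign doesn't affect v_p.) So v_7(69629) = 4.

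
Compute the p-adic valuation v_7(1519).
v_7(1519) = 2

v_7(n) is the largest exponent k such that 7^k divides n. Factor out: 1519 = 7^2 · 31. (Sign doesn't affect v_p.) So v_7(1519) = 2.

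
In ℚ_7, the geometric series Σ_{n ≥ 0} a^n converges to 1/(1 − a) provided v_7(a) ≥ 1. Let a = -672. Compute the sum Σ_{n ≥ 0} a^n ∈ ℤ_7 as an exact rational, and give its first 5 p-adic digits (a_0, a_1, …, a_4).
Σ a^n = 1/(1 − a) = 1/673;  first 5 digits = (1, 2, 4, 6, 1)

v_7(a) = 1 ≥ 1, so the series converges in ℤ_7 to 1/(1 − a) = 1/(1 − (-672)) = 1/673. Expand this rational in ℤ_7: compute digits iteratively via d_i = x_i mod 7, x_{i+1} = (x_i − d_i)/7. The first 5 digits are (1, 2, 4, 6, 1).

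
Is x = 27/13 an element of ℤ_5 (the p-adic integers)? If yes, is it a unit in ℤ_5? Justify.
x ∈ ℤ_5^× (unit); v_5(x) = 0

ℤ_5 = {x ∈ ℚ_5 : v_5(x) ≥ 0} and ℤ_5^× = {x ∈ ℤ_5 : v_5(x) = 0}. Here v_5(27/13) = v_5(num) − v_5(den) = 0; compare against these criteria.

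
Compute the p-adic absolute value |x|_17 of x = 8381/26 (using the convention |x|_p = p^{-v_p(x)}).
|8381/26|_17 = 1/289

Step 1 — compute v_17(x) by factoring powers of 17 out of the numerator and denominator: v_17(8381/26) = 2. Step 2 — apply |x|_p = p^{-v_p(x)} = 17^{-2} = 1/289.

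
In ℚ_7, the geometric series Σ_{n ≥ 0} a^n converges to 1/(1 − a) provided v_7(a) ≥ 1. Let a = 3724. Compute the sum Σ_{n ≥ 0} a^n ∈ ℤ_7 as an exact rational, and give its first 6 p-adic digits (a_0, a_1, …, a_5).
Σ a^n = 1/(1 − a) = -1/3723;  first 6 digits = (1, 0, 6, 3, 2, 6)

v_7(a) = 2 ≥ 1, so the series converges in ℤ_7 to 1/(1 − a) = 1/(1 − 3724) = -1/3723. Expand this rational in ℤ_7: compute digits iteratively via d_i = x_i mod 7, x_{i+1} = (x_i − d_i)/7. The first 6 digits are (1, 0, 6, 3, 2, 6).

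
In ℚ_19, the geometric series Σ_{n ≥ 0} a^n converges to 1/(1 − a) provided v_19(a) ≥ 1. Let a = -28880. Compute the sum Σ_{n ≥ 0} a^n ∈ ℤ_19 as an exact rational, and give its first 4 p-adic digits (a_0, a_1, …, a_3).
Σ a^n = 1/(1 − a) = 1/28881;  first 4 digits = (1, 0, 15, 14)

v_19(a) = 2 ≥ 1, so the series converges in ℤ_19 to 1/(1 − a) = 1/(1 − (-28880)) = 1/28881. Expand this rational in ℤ_19: compute digits iteratively via d_i = x_i mod 19, x_{i+1} = (x_i − d_i)/19. The first 4 digits are (1, 0, 15, 14).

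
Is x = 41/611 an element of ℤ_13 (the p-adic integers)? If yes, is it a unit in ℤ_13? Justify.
x ∉ ℤ_13 (v_13(x) = -1 < 0)

ℤ_13 = {x ∈ ℚ_13 : v_13(x) ≥ 0} and ℤ_13^× = {x ∈ ℤ_13 : v_13(x) = 0}. Here v_13(41/611) = v_13(num) − v_13(den) = -1; compare against these criteria.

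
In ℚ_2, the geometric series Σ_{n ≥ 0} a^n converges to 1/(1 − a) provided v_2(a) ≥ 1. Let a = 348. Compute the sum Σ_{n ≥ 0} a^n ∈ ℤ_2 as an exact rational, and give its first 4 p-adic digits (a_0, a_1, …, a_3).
Σ a^n = 1/(1 − a) = -1/347;  first 4 digits = (1, 0, 1, 1)

v_2(a) = 2 ≥ 1, so the series converges in ℤ_2 to 1/(1 − a) = 1/(1 − 348) = -1/347. Expand this rational in ℤ_2: compute digits iteratively via d_i = x_i mod 2, x_{i+1} = (x_i − d_i)/2. The first 4 digits are (1, 0, 1, 1).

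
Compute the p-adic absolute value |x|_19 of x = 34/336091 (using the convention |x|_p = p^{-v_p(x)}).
|34/336091|_19 = 6859

Step 1 — compute v_19(x) by factoring powers of 19 out of the numerator and denominator: v_19(34/336091) = -3. Step 2 — apply |x|_p = p^{-v_p(x)} = 19^{3} = 6859.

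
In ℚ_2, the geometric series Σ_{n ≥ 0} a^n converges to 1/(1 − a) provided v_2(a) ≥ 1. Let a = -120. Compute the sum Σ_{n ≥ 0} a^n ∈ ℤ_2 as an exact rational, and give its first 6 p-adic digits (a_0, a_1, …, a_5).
Σ a^n = 1/(1 − a) = 1/121;  first 6 digits = (1, 0, 0, 1, 0, 0)

v_2(a) = 3 ≥ 1, so the series converges in ℤ_2 to 1/(1 − a) = 1/(1 − (-120)) = 1/121. Expand this rational in ℤ_2: compute digits iteratively via d_i = x_i mod 2, x_{i+1} = (x_i − d_i)/2. The first 6 digits are (1, 0, 0, 1, 0, 0).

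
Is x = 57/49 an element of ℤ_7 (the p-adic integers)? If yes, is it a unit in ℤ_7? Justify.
x ∉ ℤ_7 (v_7(x) = -2 < 0)

ℤ_7 = {x ∈ ℚ_7 : v_7(x) ≥ 0} and ℤ_7^× = {x ∈ ℤ_7 : v_7(x) = 0}. Here v_7(57/49) = v_7(num) − v_7(den) = -2; compare against these criteria.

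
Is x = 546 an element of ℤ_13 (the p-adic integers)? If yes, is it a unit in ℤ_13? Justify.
x ∈ ℤ_13 but not a unit; v_13(x) = 1 > 0

ℤ_13 = {x ∈ ℚ_13 : v_13(x) ≥ 0} and ℤ_13^× = {x ∈ ℤ_13 : v_13(x) = 0}. Here v_13(546) = v_13(num) − v_13(den) = 1; compare against these criteria.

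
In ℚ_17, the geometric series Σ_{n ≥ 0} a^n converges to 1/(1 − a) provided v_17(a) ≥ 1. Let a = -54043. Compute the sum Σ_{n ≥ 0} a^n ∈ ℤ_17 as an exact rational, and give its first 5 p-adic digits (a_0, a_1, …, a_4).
Σ a^n = 1/(1 − a) = 1/54044;  first 5 digits = (1, 0, 0, 6, 16)

v_17(a) = 3 ≥ 1, so the series converges in ℤ_17 to 1/(1 − a) = 1/(1 − (-54043)) = 1/54044. Expand this rational in ℤ_17: compute digits iteratively via d_i = x_i mod 17, x_{i+1} = (x_i − d_i)/17. The first 5 digits are (1, 0, 0, 6, 16).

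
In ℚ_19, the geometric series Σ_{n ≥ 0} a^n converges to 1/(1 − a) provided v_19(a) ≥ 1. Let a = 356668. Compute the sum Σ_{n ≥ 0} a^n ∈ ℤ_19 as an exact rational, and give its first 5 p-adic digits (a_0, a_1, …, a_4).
Σ a^n = 1/(1 − a) = -1/356667;  first 5 digits = (1, 0, 0, 14, 2)

v_19(a) = 3 ≥ 1, so the series converges in ℤ_19 to 1/(1 − a) = 1/(1 − 356668) = -1/356667. Expand this rational in ℤ_19: compute digits iteratively via d_i = x_i mod 19, x_{i+1} = (x_i − d_i)/19. The first 5 digits are (1, 0, 0, 14, 2).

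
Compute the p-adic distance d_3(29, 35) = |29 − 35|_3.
d_3(29, 35) = 1/3

Step 1 — x − y = 29 − 35 = -6. Step 2 — v_3(-6) = 1 (factor: -6 = −(3^1 · 2); the sign does not affect v_p). Step 3 — |x − y|_3 = 3^{-1} = 1/3.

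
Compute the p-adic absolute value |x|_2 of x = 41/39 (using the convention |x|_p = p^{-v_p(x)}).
|41/39|_2 = 1

Step 1 — compute v_2(x) by factoring powers of 2 out of the numerator and denominator: v_2(41/39) = 0. Step 2 — apply |x|_p = p^{-v_p(x)} = 2^{0} = 1.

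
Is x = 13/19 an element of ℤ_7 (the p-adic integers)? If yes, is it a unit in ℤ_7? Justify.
x ∈ ℤ_7^× (unit); v_7(x) = 0

ℤ_7 = {x ∈ ℚ_7 : v_7(x) ≥ 0} and ℤ_7^× = {x ∈ ℤ_7 : v_7(x) = 0}. Here v_7(13/19) = v_7(num) − v_7(den) = 0; compare against these criteria.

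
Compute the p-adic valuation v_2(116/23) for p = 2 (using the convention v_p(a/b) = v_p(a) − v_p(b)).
v_2(116/23) = 2

Factor powers of 2 from the numerator and denominator of the reduced fraction: 116 = 2^2 · 29 and 23 = 2^0 · 23. Apply v_p(a/b) = v_p(a) − v_p(b): v_2(116/23) = 2 − 0 = 2.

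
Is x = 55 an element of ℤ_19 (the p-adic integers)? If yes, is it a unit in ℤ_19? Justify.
x ∈ ℤ_19^× (unit); v_19(x) = 0

ℤ_19 = {x ∈ ℚ_19 : v_19(x) ≥ 0} and ℤ_19^× = {x ∈ ℤ_19 : v_19(x) = 0}. Here v_19(55) = v_19(num) − v_19(den) = 0; compare against these criteria.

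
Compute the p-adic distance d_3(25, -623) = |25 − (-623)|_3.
d_3(25, -623) = 1/81

Step 1 — x − y = 25 − (-623) = 648. Step 2 — v_3(648) = 4 (factor: 648 = (3^4 · 8); the sign does not affect v_p). Step 3 — |x − y|_3 = 3^{-4} = 1/81.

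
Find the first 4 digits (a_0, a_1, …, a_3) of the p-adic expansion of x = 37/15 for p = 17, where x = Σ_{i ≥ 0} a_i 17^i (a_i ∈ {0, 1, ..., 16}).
(a_0, …, a_3) = (7, 2, 1, 9)

v_17(37/15) = 0 (numerator and denominator both coprime to 17), so x ∈ ℤ_17^×. Compute digits iteratively via a_i = x_i mod 17, x_{i+1} = (x_i − a_i)/17, with x_0 = x:
  x_0 = 37/15;  a_0 = 7;  x_1 = (x_0 − 7)/17 = -4/15
  x_1 = -4/15;  a_1 = 2;  x_2 = (x_1 − 2)/17 = -2/15
  x_2 = -2/15;  a_2 = 1;  x_3 = (x_2 − 1)/17 = -1/15
  x_3 = -1/15;  a_3 = 9;  x_4 = (x_3 − 9)/17 = -8/15
Digits: (7, 2, 1, 9).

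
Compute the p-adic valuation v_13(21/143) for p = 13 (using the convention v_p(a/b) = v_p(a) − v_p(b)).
v_13(21/143) = -1

Factor powers of 13 from the numerator and denominator of the reduced fraction: 21 = 13^0 · 21 and 143 = 13^1 · 11. Apply v_p(a/b) = v_p(a) − v_p(b): v_13(21/143) = 0 − 1 = -1.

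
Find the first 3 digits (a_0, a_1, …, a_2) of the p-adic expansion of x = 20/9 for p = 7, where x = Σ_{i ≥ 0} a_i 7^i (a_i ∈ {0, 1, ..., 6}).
(a_0, …, a_2) = (3, 3, 5)

v_7(20/9) = 0 (numerator and denominator both coprime to 7), so x ∈ ℤ_7^×. Compute digits iteratively via a_i = x_i mod 7, x_{i+1} = (x_i − a_i)/7, with x_0 = x:
  x_0 = 20/9;  a_0 = 3;  x_1 = (x_0 − 3)/7 = -1/9
  x_1 = -1/9;  a_1 = 3;  x_2 = (x_1 − 3)/7 = -4/9
  x_2 = -4/9;  a_2 = 5;  x_3 = (x_2 − 5)/7 = -7/9
Digits: (3, 3, 5).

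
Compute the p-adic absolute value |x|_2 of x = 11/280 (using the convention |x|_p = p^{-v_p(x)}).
|11/280|_2 = 8

Step 1 — compute v_2(x) by factoring powers of 2 out of the numerator and denominator: v_2(11/280) = -3. Step 2 — apply |x|_p = p^{-v_p(x)} = 2^{3} = 8.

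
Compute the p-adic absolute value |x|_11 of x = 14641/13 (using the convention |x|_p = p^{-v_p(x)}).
|14641/13|_11 = 1/14641

Step 1 — compute v_11(x) by factoring powers of 11 out of the numerator and denominator: v_11(14641/13) = 4. Step 2 — apply |x|_p = p^{-v_p(x)} = 11^{-4} = 1/14641.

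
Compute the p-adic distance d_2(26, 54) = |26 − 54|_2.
d_2(26, 54) = 1/4

Step 1 — x − y = 26 − 54 = -28. Step 2 — v_2(-28) = 2 (factor: -28 = −(2^2 · 7); the sign does not affect v_p). Step 3 — |x − y|_2 = 2^{-2} = 1/4.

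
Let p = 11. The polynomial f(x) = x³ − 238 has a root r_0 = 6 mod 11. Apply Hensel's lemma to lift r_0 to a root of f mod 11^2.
r_1 = 116 (mod 121)

Hensel: r_{i+1} = r_i − f(r_i)/f′(r_i) mod 11^{i+2}, where f′(x) = 3x². Iterate:
  r_0 = 6 (mod 11)
  r_1 = 116 (mod 121)
Final: r = 116 with f(r) ≡ 0 mod 11^2.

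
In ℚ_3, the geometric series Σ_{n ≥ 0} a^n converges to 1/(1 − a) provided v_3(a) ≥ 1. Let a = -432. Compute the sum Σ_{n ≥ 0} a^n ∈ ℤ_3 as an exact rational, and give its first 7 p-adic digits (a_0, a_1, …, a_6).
Σ a^n = 1/(1 − a) = 1/433;  first 7 digits = (1, 0, 0, 2, 0, 1, 0)

v_3(a) = 3 ≥ 1, so the series converges in ℤ_3 to 1/(1 − a) = 1/(1 − (-432)) = 1/433. Expand this rational in ℤ_3: compute digits iteratively via d_i = x_i mod 3, x_{i+1} = (x_i − d_i)/3. The first 7 digits are (1, 0, 0, 2, 0, 1, 0).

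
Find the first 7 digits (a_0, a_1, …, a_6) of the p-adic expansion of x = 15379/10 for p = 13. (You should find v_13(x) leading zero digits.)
(a_0, …, a_6) = (0, 0, 0, 2, 9, 11, 3)

v_13(15379/10) = 3, so a_0 = ... = a_2 = 0. Factor out: x = 13^3 · u with u = 7/10 a unit in ℤ_13. Expand u iteratively via a_{v+i} = u_i mod 13, u_{i+1} = (u_i − a_{v+i})/13:
  u_0 = 7/10;  a_3 = 2;  u_1 = (u_0 − 2)/13 = -1/10
  u_1 = -1/10;  a_4 = 9;  u_2 = (u_1 − 9)/13 = -7/10
  u_2 = -7/10;  a_5 = 11;  u_3 = (u_2 − 11)/13 = -9/10
  u_3 = -9/10;  a_6 = 3;  u_4 = (u_3 − 3)/13 = -3/10
Digits: (0, 0, 0, 2, 9, 11, 3).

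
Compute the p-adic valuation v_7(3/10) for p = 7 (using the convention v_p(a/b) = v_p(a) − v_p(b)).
v_7(3/10) = 0

Factor powers of 7 from the numerator and denominator of the reduced fraction: 3 = 7^0 · 3 and 10 = 7^0 · 10. Apply v_p(a/b) = v_p(a) − v_p(b): v_7(3/10) = 0 − 0 = 0.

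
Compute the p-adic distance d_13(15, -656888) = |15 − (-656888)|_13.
d_13(15, -656888) = 1/28561

Step 1 — x − y = 15 − (-656888) = 656903. Step 2 — v_13(656903) = 4 (factor: 656903 = (13^4 · 23); the sign does not affect v_p). Step 3 — |x − y|_13 = 13^{-4} = 1/28561.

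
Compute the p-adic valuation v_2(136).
v_2(136) = 3

v_2(n) is the largest exponent k such that 2^k divides n. Factor out: 136 = 2^3 · 17. (Sign doesn't affect v_p.) So v_2(136) = 3.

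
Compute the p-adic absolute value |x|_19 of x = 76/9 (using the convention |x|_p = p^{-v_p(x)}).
|76/9|_19 = 1/19

Step 1 — compute v_19(x) by factoring powers of 19 out of the numerator and denominator: v_19(76/9) = 1. Step 2 — apply |x|_p = p^{-v_p(x)} = 19^{-1} = 1/19.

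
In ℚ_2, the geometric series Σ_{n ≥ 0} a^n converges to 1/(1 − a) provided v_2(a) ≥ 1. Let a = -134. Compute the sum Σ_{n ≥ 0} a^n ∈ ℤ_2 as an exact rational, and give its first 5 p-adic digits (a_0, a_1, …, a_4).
Σ a^n = 1/(1 − a) = 1/135;  first 5 digits = (1, 1, 1, 0, 1)

v_2(a) = 1 ≥ 1, so the series converges in ℤ_2 to 1/(1 − a) = 1/(1 − (-134)) = 1/135. Expand this rational in ℤ_2: compute digits iteratively via d_i = x_i mod 2, x_{i+1} = (x_i − d_i)/2. The first 5 digits are (1, 1, 1, 0, 1).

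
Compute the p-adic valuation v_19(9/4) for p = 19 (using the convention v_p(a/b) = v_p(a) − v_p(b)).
v_19(9/4) = 0

Factor powers of 19 from the numerator and denominator of the reduced fraction: 9 = 19^0 · 9 and 4 = 19^0 · 4. Apply v_p(a/b) = v_p(a) − v_p(b): v_19(9/4) = 0 − 0 = 0.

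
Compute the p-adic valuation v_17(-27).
v_17(-27) = 0

v_17(n) is the largest exponent k such that 17^k divides n. Factor out: -27 = -17^0 · 27. (Sign doesn't affect v_p.) So v_17(-27) = 0.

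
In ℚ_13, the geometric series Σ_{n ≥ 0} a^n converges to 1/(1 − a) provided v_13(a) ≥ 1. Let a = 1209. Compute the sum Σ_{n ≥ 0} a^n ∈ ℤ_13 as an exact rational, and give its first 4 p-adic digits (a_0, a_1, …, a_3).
Σ a^n = 1/(1 − a) = -1/1208;  first 4 digits = (1, 2, 11, 10)

v_13(a) = 1 ≥ 1, so the series converges in ℤ_13 to 1/(1 − a) = 1/(1 − 1209) = -1/1208. Expand this rational in ℤ_13: compute digits iteratively via d_i = x_i mod 13, x_{i+1} = (x_i − d_i)/13. The first 4 digits are (1, 2, 11, 10).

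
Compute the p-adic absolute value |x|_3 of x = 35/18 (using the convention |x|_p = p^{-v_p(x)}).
|35/18|_3 = 9

Step 1 — compute v_3(x) by factoring powers of 3 out of the numerator and denominator: v_3(35/18) = -2. Step 2 — apply |x|_p = p^{-v_p(x)} = 3^{2} = 9.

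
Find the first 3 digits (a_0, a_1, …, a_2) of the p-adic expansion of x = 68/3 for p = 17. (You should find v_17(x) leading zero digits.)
(a_0, …, a_2) = (0, 7, 11)

v_17(68/3) = 1, so a_0 = ... = a_0 = 0. Factor out: x = 17^1 · u with u = 4/3 a unit in ℤ_17. Expand u iteratively via a_{v+i} = u_i mod 17, u_{i+1} = (u_i − a_{v+i})/17:
  u_0 = 4/3;  a_1 = 7;  u_1 = (u_0 − 7)/17 = -1/3
  u_1 = -1/3;  a_2 = 11;  u_2 = (u_1 − 11)/17 = -2/3
Digits: (0, 7, 11).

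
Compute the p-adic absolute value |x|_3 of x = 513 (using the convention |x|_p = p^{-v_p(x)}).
|513|_3 = 1/27

Step 1 — compute v_3(x) by factoring powers of 3 out of the numerator and denominator: v_3(513) = 3. Step 2 — apply |x|_p = p^{-v_p(x)} = 3^{-3} = 1/27.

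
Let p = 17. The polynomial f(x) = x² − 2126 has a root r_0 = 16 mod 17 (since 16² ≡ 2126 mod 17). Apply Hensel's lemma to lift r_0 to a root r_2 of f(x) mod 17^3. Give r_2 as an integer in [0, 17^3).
r_2 = 237 (mod 4913)

Hensel's recurrence: r_{i+1} = r_i − f(r_i)·(f′(r_i))^{-1} mod 17^{i+2}, with f′(x) = 2x. Iterate:
  r_0 = 16 (mod 17)
  r_1 = 237 (mod 289)
  r_2 = 237 (mod 4913)
Final: r_2 = 237, and one checks f(r_2) ≡ 0 mod 17^3.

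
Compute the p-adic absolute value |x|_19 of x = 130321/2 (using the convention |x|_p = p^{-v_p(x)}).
|130321/2|_19 = 1/130321

Step 1 — compute v_19(x) by factoring powers of 19 out of the numerator and denominator: v_19(130321/2) = 4. Step 2 — apply |x|_p = p^{-v_p(x)} = 19^{-4} = 1/130321.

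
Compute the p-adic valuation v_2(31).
v_2(31) = 0

v_2(n) is the largest exponent k such that 2^k divides n. Factor out: 31 = 2^0 · 31. (Sign doesn't affect v_p.) So v_2(31) = 0.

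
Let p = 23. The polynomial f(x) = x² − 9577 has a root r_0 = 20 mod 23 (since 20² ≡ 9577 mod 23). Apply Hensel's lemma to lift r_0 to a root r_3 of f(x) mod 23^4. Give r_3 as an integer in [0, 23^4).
r_3 = 210884 (mod 279841)

Hensel's recurrence: r_{i+1} = r_i − f(r_i)·(f′(r_i))^{-1} mod 23^{i+2}, with f′(x) = 2x. Iterate:
  r_0 = 20 (mod 23)
  r_1 = 342 (mod 529)
  r_2 = 4045 (mod 12167)
  r_3 = 210884 (mod 279841)
Final: r_3 = 210884, and one checks f(r_3) ≡ 0 mod 23^4.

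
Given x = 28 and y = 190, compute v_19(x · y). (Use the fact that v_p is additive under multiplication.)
v_19(5320) = 1

v_p(x) = 0 (factor: 28 = 19^0 · 28); v_p(y) = 1 (factor: 190 = 19^1 · 10). Additivity: v_p(xy) = v_p(x) + v_p(y) = 0 + 1 = 1. (Direct check: xy = 5320 = 19^1 · (280).)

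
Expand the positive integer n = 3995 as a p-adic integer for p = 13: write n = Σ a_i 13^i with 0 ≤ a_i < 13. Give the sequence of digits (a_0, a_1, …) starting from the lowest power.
(a_0, a_1, …) = (4, 8, 10, 1)

Repeated division by 13 gives the digits low-to-high: 3995 = 4 + 8·13^1 + 10·13^2 + 1·13^3. Digit sequence: (4, 8, 10, 1).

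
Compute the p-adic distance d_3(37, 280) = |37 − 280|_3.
d_3(37, 280) = 1/243

Step 1 — x − y = 37 − 280 = -243. Step 2 — v_3(-243) = 5 (factor: -243 = −(3^5 · 1); the sign does not affect v_p). Step 3 — |x − y|_3 = 3^{-5} = 1/243.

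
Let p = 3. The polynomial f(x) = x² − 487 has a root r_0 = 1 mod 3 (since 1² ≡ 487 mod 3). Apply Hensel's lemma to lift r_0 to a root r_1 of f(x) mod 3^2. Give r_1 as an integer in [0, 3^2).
r_1 = 1 (mod 9)

Hensel's recurrence: r_{i+1} = r_i − f(r_i)·(f′(r_i))^{-1} mod 3^{i+2}, with f′(x) = 2x. Iterate:
  r_0 = 1 (mod 3)
  r_1 = 1 (mod 9)
Final: r_1 = 1, and one checks f(r_1) ≡ 0 mod 3^2.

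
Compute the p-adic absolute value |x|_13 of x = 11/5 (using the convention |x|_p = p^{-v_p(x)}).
|11/5|_13 = 1

Step 1 — compute v_13(x) by factoring powers of 13 out of the numerator and denominator: v_13(11/5) = 0. Step 2 — apply |x|_p = p^{-v_p(x)} = 13^{0} = 1.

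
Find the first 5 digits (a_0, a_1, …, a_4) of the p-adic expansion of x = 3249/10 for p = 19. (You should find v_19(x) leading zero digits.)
(a_0, …, a_4) = (0, 0, 18, 1, 17)

v_19(3249/10) = 2, so a_0 = ... = a_1 = 0. Factor out: x = 19^2 · u with u = 9/10 a unit in ℤ_19. Expand u iteratively via a_{v+i} = u_i mod 19, u_{i+1} = (u_i − a_{v+i})/19:
  u_0 = 9/10;  a_2 = 18;  u_1 = (u_0 − 18)/19 = -9/10
  u_1 = -9/10;  a_3 = 1;  u_2 = (u_1 − 1)/19 = -1/10
  u_2 = -1/10;  a_4 = 17;  u_3 = (u_2 − 17)/19 = -9/10
Digits: (0, 0, 18, 1, 17).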